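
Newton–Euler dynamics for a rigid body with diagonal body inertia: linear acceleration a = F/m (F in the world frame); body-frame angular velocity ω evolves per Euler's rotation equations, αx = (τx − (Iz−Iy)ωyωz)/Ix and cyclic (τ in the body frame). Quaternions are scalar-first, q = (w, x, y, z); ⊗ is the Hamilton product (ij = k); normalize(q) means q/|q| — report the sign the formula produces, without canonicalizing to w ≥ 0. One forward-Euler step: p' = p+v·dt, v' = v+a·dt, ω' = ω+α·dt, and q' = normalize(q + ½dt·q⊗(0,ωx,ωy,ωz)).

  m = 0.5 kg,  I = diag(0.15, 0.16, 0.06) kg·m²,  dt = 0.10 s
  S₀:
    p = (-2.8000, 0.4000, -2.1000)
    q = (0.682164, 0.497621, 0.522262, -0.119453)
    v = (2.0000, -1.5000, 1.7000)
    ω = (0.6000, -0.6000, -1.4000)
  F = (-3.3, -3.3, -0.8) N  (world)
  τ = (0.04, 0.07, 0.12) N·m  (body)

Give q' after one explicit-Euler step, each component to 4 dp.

q' = (0.6723, 0.4764, 0.5313, -0.1971)

2q̇ = q⊗(0,ω) = (-0.1524496, -0.3935402, 0.2156992, -1.5669594)
updated quaternion q' = (0.6723, 0.4764, 0.5313, -0.1971)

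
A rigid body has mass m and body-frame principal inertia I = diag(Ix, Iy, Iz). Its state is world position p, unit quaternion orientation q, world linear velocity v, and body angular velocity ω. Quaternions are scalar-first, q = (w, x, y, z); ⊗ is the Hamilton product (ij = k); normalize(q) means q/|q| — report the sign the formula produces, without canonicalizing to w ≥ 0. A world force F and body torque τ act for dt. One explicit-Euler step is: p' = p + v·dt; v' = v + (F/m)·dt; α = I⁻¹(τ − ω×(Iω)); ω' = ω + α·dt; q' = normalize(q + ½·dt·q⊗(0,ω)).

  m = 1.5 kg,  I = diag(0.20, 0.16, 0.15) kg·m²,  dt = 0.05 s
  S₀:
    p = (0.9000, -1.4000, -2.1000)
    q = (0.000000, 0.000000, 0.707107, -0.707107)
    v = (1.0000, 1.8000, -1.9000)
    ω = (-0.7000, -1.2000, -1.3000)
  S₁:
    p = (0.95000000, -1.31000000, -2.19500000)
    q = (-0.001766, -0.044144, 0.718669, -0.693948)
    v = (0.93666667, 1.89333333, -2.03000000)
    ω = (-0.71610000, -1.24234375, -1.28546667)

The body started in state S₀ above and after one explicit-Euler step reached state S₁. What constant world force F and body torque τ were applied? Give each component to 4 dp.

ω₁ − ω₀ = (-0.01610000, -0.04234375, 0.01453333)
gyro term ω₀×Iω₀ = (-0.0156, 0.0455, -0.0336)
applied torque τ = (-0.0800, -0.0900, 0.0100)
v₁ − v₀ = (-0.06333333, 0.09333333, -0.13000000)
m·(v₁−v₀)/dt = (-1.9000, 2.8000, -3.9000)

F = (-1.9000, 2.8000, -3.9000)
τ = (-0.0800, -0.0900, 0.0100)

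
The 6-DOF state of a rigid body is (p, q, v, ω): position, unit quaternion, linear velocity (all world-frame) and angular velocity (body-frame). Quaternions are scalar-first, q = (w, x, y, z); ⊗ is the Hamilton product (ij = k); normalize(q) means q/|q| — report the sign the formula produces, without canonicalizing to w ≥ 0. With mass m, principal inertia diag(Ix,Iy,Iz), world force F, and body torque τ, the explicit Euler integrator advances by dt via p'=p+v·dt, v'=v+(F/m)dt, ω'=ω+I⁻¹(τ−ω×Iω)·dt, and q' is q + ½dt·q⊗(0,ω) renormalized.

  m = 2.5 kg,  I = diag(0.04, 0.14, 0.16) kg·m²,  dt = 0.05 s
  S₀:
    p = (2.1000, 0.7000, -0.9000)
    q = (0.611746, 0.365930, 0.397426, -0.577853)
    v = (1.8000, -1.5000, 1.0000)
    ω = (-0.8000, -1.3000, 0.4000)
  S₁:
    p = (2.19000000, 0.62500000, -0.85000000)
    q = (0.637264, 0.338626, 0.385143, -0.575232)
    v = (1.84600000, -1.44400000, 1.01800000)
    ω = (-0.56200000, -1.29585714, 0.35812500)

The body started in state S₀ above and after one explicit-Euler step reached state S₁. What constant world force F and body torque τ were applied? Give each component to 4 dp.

F = (2.3000, 2.8000, 0.9000)
τ = (0.1800, 0.0500, -0.0300)

ω₁ − ω₀ = (0.23800000, 0.00414286, -0.04187500)
I·α + gyro = (0.1800, 0.0500, -0.0300)
velocity change Δv = (0.04600000, 0.05600000, 0.01800000)
m·(v₁−v₀)/dt = (2.3000, 2.8000, 0.9000)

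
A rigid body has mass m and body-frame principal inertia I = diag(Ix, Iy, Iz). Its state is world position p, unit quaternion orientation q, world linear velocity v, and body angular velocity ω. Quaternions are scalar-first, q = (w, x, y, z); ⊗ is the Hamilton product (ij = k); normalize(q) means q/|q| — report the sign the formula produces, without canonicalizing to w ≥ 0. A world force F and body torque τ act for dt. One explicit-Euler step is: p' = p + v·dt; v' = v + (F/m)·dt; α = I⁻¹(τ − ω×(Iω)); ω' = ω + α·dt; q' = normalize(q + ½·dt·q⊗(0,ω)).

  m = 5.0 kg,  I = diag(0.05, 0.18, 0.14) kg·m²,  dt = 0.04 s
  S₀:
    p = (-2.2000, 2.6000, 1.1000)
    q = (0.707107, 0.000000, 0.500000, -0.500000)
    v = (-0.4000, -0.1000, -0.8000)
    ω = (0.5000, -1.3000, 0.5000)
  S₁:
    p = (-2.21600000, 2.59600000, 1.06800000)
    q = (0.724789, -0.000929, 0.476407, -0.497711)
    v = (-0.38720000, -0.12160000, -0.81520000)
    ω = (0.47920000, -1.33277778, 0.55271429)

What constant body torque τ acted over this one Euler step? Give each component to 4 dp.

τ = (0.0000, -0.1700, 0.1000)

rate change Δω = (-0.02080000, -0.03277778, 0.05271429)
precession coupling = (0.0260, -0.0225, -0.0845)
τ = I·(Δω/dt) + ω₀×(Iω₀) = (0.0000, -0.1700, 0.1000)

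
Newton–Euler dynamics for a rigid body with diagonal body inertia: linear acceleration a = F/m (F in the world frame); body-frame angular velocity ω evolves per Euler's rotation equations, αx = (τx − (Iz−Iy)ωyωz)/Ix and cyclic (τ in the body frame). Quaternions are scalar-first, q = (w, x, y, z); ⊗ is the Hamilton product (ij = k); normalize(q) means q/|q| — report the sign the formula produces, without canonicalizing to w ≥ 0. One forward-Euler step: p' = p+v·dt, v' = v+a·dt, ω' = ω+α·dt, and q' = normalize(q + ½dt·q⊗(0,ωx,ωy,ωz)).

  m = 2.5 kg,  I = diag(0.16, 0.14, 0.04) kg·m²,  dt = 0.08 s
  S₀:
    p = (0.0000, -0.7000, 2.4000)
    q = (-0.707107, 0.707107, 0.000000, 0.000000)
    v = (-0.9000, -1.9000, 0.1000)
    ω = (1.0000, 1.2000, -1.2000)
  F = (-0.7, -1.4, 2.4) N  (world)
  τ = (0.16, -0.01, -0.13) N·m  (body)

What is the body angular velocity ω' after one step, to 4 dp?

ω×(Iω) gyroscopic = (0.1440, -0.1440, -0.0240)
(τ − ω×Iω)/I = (0.1000, 0.9571, -2.6500)
ω' = ω + α·dt = (1.0080, 1.2766, -1.4120)

ω' = (1.0080, 1.2766, -1.4120)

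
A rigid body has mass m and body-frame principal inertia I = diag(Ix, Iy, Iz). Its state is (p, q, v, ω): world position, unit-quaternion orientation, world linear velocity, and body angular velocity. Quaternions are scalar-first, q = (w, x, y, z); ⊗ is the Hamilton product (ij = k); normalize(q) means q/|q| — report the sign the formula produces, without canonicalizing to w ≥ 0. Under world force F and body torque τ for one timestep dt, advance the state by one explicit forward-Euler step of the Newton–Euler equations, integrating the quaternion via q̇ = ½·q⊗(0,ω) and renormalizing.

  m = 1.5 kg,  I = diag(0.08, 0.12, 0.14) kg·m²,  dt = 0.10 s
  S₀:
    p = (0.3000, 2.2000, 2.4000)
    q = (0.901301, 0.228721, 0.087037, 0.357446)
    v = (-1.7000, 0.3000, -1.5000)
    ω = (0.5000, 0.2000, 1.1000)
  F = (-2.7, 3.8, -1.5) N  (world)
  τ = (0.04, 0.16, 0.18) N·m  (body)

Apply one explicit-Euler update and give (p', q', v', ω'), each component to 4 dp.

a = (-1.8000, 2.5333, -1.0000)
p' = p + v·dt = (0.1300, 2.2300, 2.2500)
new velocity v' = (-1.8800, 0.5533, -1.6000)
(τ − ω×Iω)/I = (0.4450, 1.6083, 1.2571)
ω + α·dt = (0.5445, 0.3608, 1.2257)
q⊗(0,ω) = (-0.5249585, 0.4749020, 0.1073901, 0.9936568)
q + ½dt·q⊗(0,ω), renormalized = (0.8734, 0.2520, 0.0922, 0.4064)

p' = (0.1300, 2.2300, 2.2500)
q' = (0.8734, 0.2520, 0.0922, 0.4064)
v' = (-1.8800, 0.5533, -1.6000)
ω' = (0.5445, 0.3608, 1.2257)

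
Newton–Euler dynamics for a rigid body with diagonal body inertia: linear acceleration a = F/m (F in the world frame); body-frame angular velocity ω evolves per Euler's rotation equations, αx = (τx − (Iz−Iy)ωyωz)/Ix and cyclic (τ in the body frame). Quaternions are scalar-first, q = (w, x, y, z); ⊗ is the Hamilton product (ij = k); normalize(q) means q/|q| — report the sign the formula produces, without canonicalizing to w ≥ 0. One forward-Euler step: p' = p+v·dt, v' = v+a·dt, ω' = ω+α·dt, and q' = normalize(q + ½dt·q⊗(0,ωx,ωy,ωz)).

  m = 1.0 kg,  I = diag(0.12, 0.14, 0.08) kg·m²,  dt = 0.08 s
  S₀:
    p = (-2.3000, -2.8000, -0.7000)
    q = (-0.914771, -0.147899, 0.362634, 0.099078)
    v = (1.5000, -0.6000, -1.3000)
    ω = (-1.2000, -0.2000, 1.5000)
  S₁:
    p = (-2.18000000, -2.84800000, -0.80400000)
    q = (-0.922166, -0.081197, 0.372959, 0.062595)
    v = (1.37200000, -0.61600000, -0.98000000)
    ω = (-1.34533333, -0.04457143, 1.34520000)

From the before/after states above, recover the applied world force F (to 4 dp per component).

F = (-1.6000, -0.2000, 4.0000)

v₁ − v₀ = (-0.12800000, -0.01600000, 0.32000000)
F = m·Δv/dt = (-1.6000, -0.2000, 4.0000)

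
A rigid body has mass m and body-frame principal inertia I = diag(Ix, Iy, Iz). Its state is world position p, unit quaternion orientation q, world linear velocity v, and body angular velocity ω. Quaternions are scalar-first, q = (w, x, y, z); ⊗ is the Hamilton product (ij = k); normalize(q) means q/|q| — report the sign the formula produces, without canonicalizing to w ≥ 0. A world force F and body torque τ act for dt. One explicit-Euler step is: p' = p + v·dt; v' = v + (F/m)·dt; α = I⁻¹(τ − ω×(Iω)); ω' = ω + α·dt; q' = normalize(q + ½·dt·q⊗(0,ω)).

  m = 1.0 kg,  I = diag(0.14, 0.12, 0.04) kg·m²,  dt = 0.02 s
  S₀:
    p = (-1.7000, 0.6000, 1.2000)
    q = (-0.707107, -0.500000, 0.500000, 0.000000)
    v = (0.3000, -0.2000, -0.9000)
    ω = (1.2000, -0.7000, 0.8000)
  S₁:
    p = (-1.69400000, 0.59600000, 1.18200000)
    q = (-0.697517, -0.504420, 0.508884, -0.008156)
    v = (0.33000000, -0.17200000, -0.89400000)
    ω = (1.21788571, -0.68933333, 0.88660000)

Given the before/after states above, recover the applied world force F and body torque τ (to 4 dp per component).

v₁ − v₀ = (0.03000000, 0.02800000, 0.00600000)
m·(v₁−v₀)/dt = (1.5000, 1.4000, 0.3000)
ω₁ − ω₀ = (0.01788571, 0.01066667, 0.08660000)
I·α + gyro = (0.1700, 0.1600, 0.1900)

F = (1.5000, 1.4000, 0.3000)
τ = (0.1700, 0.1600, 0.1900)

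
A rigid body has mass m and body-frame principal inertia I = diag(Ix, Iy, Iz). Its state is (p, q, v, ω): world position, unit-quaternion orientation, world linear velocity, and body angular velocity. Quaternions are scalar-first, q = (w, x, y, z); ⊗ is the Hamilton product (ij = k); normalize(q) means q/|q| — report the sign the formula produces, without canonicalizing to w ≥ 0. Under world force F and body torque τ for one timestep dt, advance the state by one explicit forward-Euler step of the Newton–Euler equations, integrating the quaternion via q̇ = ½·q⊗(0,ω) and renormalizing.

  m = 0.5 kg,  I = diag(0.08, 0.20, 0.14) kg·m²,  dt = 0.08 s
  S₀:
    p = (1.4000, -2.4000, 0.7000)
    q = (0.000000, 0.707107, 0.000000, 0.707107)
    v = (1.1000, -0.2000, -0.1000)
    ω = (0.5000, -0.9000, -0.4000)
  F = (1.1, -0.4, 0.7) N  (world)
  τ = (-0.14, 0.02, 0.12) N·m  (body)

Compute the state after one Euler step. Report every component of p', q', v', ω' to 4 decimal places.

p' = (1.4880, -2.4160, 0.6920)
q' = (-0.0028, 0.7318, 0.0254, 0.6810)
v' = (1.2760, -0.2640, 0.0120)
ω' = (0.3816, -0.8968, -0.3006)

linear accel F/m = (2.2000, -0.8000, 1.4000)
p' = p + v·dt = (1.4880, -2.4160, 0.6920)
v' = v + a·dt = (1.2760, -0.2640, 0.0120)
angular accel α = (-1.4800, 0.0400, 1.2429)
new body rate ω' = (0.3816, -0.8968, -0.3006)
2q̇ = q⊗(0,ω) = (-0.0707107, 0.6363963, 0.6363963, -0.6363963)
q + ½dt·q⊗(0,ω), renormalized = (-0.0028, 0.7318, 0.0254, 0.6810)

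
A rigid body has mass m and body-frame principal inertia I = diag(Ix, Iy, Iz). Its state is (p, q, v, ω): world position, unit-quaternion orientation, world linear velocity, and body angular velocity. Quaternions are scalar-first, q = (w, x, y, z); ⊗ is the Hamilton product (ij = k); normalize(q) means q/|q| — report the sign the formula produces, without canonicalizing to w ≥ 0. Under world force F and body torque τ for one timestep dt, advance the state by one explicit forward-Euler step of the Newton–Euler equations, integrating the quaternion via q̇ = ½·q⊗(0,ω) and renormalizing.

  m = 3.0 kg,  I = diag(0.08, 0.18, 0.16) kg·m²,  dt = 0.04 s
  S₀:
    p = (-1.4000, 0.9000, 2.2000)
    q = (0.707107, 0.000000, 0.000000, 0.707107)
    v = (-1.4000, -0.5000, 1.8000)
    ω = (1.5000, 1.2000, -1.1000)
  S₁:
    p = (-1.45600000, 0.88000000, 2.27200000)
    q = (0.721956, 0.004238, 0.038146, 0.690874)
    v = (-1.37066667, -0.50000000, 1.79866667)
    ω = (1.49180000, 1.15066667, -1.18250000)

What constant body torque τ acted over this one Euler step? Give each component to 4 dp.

τ = (0.0100, -0.0900, -0.1500)

rate change Δω = (-0.00820000, -0.04933333, -0.08250000)
gyro term ω₀×Iω₀ = (0.0264, 0.1320, 0.1800)
τ = I·(Δω/dt) + ω₀×(Iω₀) = (0.0100, -0.0900, -0.1500)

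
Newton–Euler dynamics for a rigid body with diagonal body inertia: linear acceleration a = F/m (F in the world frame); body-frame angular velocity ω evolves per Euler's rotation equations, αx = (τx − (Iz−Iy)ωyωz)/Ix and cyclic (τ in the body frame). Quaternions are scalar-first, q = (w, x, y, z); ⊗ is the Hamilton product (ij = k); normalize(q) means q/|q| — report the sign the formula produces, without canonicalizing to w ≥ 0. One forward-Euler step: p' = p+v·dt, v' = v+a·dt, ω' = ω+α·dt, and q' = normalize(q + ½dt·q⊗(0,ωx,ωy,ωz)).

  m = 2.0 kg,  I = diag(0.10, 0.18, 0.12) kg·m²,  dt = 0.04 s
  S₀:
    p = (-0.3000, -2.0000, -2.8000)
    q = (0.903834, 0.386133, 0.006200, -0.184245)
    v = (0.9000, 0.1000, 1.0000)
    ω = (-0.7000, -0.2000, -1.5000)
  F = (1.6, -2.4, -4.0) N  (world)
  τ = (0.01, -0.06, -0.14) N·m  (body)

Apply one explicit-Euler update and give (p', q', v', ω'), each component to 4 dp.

(τ − ω×Iω)/I = (0.2800, -0.2167, -1.2600)
new body rate ω' = (-0.6888, -0.2087, -1.5504)
2q̇ = q⊗(0,ω) = (-0.0048344, -0.6788328, 0.5274042, -1.4286376)
q + ½dt·q⊗(0,ω), renormalized = (0.9032, 0.3723, 0.0167, -0.2127)
p + v·dt = (-0.2640, -1.9960, -2.7600)
new velocity v' = (0.9320, 0.0520, 0.9200)

p' = (-0.2640, -1.9960, -2.7600)
q' = (0.9032, 0.3723, 0.0167, -0.2127)
v' = (0.9320, 0.0520, 0.9200)
ω' = (-0.6888, -0.2087, -1.5504)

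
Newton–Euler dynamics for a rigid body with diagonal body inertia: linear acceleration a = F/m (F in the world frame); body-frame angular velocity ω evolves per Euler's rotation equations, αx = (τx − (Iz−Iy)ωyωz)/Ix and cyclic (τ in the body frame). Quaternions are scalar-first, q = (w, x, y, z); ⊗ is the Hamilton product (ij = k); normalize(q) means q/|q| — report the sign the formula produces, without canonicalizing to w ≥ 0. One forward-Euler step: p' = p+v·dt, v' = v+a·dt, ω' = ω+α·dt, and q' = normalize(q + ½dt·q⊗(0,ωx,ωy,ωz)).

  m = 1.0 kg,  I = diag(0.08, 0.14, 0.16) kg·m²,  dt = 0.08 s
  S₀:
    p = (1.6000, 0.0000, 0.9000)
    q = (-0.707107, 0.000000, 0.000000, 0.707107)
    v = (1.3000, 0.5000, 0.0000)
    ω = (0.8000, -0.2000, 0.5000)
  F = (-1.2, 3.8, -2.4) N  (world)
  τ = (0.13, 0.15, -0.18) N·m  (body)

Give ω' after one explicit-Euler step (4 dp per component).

gyro term ω×Iω = (-0.0020, -0.0320, -0.0096)
angular accel α = (1.6500, 1.3000, -1.0650)
new body rate ω' = (0.9320, -0.0960, 0.4148)

ω' = (0.9320, -0.0960, 0.4148)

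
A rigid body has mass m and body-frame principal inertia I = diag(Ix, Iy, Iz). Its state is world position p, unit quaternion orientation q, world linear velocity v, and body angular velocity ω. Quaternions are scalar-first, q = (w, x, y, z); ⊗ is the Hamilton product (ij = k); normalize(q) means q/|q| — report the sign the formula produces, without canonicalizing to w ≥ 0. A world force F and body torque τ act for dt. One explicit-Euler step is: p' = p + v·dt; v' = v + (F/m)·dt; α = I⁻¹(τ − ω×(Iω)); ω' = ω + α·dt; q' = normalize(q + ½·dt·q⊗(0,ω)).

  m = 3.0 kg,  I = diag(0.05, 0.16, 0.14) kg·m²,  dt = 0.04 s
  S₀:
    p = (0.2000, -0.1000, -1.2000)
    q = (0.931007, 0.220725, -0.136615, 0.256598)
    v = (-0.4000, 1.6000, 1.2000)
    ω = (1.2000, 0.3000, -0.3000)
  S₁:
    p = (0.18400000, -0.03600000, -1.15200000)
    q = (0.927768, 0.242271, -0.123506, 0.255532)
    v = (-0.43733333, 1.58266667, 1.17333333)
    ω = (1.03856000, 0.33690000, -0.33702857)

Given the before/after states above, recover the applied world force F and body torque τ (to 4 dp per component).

F = (-2.8000, -1.3000, -2.0000)
τ = (-0.2000, 0.1800, -0.0900)

velocity change Δv = (-0.03733333, -0.01733333, -0.02666667)
m·(v₁−v₀)/dt = (-2.8000, -1.3000, -2.0000)
ω₁ − ω₀ = (-0.16144000, 0.03690000, -0.03702857)
gyro term ω₀×Iω₀ = (0.0018, 0.0324, 0.0396)
applied torque τ = (-0.2000, 0.1800, -0.0900)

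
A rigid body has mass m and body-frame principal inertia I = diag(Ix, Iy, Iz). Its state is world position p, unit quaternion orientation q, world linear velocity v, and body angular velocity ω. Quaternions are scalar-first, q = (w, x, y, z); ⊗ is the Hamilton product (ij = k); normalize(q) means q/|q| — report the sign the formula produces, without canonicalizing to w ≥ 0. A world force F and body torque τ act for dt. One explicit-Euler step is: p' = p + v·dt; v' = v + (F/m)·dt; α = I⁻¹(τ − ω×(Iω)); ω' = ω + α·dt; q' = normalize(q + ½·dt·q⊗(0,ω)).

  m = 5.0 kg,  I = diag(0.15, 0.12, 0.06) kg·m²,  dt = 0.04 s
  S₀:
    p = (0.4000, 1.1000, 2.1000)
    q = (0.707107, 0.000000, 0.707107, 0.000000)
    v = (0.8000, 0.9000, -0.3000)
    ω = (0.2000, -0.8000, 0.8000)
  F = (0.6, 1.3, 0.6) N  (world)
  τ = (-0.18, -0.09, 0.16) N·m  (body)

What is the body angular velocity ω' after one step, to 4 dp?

ω' = (0.1418, -0.8348, 0.9035)

precession coupling ω×(Iω) = (0.0384, 0.0144, 0.0048)
(τ − ω×Iω)/I = (-1.4560, -0.8700, 2.5867)
ω' = ω + α·dt = (0.1418, -0.8348, 0.9035)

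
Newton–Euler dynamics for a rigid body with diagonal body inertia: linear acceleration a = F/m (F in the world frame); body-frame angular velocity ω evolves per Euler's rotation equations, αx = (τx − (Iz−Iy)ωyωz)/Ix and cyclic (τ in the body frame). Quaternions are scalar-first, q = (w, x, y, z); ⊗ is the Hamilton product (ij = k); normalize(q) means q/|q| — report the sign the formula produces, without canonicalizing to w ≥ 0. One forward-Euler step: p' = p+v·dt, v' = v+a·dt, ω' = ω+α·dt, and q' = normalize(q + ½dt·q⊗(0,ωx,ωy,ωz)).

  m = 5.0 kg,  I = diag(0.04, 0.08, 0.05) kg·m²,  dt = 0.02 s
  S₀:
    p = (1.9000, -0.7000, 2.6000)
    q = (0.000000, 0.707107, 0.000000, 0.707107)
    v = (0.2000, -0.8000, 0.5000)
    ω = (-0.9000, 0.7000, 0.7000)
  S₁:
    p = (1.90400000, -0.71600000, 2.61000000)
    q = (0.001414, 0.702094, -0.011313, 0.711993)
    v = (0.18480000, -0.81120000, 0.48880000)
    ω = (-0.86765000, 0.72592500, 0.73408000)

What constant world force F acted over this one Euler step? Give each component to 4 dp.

v₁ − v₀ = (-0.01520000, -0.01120000, -0.01120000)
m·(v₁−v₀)/dt = (-3.8000, -2.8000, -2.8000)

F = (-3.8000, -2.8000, -2.8000)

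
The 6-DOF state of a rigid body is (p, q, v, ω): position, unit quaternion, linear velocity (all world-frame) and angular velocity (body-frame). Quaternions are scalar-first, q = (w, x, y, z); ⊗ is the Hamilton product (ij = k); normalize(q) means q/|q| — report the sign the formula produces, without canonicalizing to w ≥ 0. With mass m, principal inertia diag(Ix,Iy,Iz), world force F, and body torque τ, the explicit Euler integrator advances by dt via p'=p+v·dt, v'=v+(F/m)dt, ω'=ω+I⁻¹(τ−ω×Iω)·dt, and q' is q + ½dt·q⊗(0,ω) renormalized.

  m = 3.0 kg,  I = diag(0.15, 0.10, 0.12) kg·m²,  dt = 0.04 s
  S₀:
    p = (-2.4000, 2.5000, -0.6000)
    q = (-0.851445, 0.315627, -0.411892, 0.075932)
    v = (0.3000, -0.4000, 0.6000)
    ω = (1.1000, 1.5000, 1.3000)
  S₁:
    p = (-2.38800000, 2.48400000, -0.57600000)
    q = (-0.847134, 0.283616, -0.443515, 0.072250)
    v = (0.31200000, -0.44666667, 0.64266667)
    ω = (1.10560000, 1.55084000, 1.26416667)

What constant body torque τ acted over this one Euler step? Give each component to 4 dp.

Δω = ω₁−ω₀ = (0.00560000, 0.05084000, -0.03583333)
τ = I·(Δω/dt) + ω₀×(Iω₀) = (0.0600, 0.1700, -0.1900)

τ = (0.0600, 0.1700, -0.1900)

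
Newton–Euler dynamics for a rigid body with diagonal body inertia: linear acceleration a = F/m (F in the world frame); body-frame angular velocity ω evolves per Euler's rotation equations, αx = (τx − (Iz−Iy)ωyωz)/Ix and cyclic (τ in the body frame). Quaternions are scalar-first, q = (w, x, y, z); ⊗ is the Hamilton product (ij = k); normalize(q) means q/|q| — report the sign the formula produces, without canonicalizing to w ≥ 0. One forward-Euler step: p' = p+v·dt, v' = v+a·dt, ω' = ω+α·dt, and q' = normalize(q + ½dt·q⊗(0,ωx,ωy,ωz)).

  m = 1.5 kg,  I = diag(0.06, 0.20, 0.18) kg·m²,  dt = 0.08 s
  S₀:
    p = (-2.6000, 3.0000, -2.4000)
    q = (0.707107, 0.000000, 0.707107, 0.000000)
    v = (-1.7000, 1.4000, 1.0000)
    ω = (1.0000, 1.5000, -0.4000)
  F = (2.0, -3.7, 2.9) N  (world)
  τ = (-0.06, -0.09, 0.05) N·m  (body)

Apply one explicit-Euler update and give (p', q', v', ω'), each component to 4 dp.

a = (1.3333, -2.4667, 1.9333)
p + v·dt = (-2.7360, 3.1120, -2.3200)
v' = v + a·dt = (-1.5933, 1.2027, 1.1547)
gyro term ω×Iω = (0.0120, 0.0480, 0.2100)
(τ − ω×Iω)/I = (-1.2000, -0.6900, -0.8889)
ω' = ω + α·dt = (0.9040, 1.4448, -0.4711)
q⊗(0,ω) = (-1.0606605, 0.4242642, 1.0606605, -0.9899498)
q' = normalize(q + ½dt·q⊗(0,ω)) = (0.6629, 0.0169, 0.7475, -0.0395)

p' = (-2.7360, 3.1120, -2.3200)
q' = (0.6629, 0.0169, 0.7475, -0.0395)
v' = (-1.5933, 1.2027, 1.1547)
ω' = (0.9040, 1.4448, -0.4711)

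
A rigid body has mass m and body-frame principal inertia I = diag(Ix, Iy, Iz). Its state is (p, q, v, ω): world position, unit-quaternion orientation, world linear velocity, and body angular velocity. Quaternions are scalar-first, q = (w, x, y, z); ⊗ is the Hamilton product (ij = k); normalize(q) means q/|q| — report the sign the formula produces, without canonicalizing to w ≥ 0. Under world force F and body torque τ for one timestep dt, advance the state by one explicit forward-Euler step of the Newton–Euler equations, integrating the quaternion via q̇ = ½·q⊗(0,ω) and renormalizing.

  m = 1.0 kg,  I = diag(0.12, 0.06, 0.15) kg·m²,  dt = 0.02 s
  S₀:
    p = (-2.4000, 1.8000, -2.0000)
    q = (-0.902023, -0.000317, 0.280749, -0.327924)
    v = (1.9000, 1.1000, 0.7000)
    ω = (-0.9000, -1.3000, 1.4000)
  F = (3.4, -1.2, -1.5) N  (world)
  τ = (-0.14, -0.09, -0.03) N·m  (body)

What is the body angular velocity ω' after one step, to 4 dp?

precession coupling ω×(Iω) = (-0.1638, 0.0378, -0.0702)
(τ − ω×Iω)/I = (0.1983, -2.1300, 0.2680)
new body rate ω' = (-0.8960, -1.3426, 1.4054)

ω' = (-0.8960, -1.3426, 1.4054)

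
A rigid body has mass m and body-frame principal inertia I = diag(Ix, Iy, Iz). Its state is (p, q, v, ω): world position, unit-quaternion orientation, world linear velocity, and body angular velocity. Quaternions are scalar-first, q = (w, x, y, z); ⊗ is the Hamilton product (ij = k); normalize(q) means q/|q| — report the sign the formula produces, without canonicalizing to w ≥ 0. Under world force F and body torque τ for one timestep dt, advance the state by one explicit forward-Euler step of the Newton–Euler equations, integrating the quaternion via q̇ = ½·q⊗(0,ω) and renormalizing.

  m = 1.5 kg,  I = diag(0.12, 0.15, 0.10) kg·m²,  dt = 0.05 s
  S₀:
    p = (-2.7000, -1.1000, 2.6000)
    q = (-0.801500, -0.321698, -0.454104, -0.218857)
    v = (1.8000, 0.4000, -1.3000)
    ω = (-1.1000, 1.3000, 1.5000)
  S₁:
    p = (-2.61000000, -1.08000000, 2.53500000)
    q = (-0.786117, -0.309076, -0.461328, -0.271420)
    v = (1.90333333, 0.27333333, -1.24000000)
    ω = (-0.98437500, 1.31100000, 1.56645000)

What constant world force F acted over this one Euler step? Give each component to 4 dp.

velocity change Δv = (0.10333333, -0.12666667, 0.06000000)
m·(v₁−v₀)/dt = (3.1000, -3.8000, 1.8000)

F = (3.1000, -3.8000, 1.8000)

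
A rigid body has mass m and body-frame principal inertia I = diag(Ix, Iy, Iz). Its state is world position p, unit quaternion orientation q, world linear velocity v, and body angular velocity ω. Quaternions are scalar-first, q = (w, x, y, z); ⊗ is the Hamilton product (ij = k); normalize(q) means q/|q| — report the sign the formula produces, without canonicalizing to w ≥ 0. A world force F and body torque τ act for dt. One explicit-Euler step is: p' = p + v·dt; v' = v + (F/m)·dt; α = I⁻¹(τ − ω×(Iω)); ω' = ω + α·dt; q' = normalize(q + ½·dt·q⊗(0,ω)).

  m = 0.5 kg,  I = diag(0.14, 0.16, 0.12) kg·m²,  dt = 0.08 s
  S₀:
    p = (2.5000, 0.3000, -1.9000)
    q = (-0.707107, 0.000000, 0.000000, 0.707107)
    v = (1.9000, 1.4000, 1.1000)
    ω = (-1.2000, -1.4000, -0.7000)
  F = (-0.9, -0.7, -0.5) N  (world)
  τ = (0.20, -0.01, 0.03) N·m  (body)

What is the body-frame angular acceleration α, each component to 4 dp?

gyro term ω×Iω = (-0.0392, 0.0168, 0.0336)
(τ − ω×Iω)/I = (1.7086, -0.1675, -0.0300)

α = (1.7086, -0.1675, -0.0300)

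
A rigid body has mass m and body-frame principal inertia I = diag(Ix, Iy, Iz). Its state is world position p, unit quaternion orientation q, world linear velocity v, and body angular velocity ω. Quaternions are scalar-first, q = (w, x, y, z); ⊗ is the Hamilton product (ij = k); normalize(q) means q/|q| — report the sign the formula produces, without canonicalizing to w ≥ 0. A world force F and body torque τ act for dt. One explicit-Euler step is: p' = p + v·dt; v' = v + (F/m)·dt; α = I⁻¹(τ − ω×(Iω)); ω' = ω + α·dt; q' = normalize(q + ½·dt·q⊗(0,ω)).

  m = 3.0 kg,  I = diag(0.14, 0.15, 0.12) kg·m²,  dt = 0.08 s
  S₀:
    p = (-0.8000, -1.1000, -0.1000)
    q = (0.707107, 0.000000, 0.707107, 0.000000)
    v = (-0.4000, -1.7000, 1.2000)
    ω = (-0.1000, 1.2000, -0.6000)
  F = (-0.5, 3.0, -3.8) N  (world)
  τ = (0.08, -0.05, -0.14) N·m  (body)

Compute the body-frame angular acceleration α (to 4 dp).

gyro term ω×Iω = (0.0216, 0.0012, -0.0012)
angular accel α = (0.4171, -0.3413, -1.1567)

α = (0.4171, -0.3413, -1.1567)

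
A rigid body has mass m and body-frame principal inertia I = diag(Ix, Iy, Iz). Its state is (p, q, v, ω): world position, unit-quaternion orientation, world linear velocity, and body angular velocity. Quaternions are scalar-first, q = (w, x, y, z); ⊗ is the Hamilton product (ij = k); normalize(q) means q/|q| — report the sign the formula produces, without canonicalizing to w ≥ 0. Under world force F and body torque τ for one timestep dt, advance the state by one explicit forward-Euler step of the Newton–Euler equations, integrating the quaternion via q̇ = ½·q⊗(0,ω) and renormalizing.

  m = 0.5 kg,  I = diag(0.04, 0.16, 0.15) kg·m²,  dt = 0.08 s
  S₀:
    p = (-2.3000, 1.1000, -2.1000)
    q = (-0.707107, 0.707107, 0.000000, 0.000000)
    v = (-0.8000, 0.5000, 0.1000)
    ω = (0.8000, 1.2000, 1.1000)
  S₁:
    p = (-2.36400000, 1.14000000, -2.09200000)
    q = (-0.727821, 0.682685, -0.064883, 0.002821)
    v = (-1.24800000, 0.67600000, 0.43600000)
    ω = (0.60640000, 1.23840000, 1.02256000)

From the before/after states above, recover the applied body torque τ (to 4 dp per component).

τ = (-0.1100, -0.0200, -0.0300)

Δω = ω₁−ω₀ = (-0.19360000, 0.03840000, -0.07744000)
precession coupling = (-0.0132, -0.0968, 0.1152)
I·α + gyro = (-0.1100, -0.0200, -0.0300)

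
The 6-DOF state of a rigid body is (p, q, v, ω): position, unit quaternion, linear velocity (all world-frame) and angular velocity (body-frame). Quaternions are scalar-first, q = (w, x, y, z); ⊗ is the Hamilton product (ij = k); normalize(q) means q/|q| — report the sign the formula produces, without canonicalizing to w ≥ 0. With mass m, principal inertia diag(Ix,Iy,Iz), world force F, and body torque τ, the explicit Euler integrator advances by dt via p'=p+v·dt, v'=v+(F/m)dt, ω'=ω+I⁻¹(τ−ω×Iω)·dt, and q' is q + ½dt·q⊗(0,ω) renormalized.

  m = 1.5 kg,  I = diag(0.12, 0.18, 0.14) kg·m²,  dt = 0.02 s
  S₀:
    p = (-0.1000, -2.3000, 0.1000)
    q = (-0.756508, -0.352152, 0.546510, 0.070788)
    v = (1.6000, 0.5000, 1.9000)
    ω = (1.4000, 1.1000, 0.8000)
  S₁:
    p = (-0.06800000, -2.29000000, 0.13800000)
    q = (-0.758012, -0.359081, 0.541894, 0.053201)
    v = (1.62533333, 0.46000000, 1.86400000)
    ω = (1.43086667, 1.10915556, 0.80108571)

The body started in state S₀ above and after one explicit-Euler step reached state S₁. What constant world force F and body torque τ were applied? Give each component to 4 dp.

F = (1.9000, -3.0000, -2.7000)
τ = (0.1500, 0.0600, 0.1000)

velocity change Δv = (0.02533333, -0.04000000, -0.03600000)
applied force F = (1.9000, -3.0000, -2.7000)
Δω = ω₁−ω₀ = (0.03086667, 0.00915556, 0.00108571)
gyro term ω₀×Iω₀ = (-0.0352, -0.0224, 0.0924)
I·α + gyro = (0.1500, 0.0600, 0.1000)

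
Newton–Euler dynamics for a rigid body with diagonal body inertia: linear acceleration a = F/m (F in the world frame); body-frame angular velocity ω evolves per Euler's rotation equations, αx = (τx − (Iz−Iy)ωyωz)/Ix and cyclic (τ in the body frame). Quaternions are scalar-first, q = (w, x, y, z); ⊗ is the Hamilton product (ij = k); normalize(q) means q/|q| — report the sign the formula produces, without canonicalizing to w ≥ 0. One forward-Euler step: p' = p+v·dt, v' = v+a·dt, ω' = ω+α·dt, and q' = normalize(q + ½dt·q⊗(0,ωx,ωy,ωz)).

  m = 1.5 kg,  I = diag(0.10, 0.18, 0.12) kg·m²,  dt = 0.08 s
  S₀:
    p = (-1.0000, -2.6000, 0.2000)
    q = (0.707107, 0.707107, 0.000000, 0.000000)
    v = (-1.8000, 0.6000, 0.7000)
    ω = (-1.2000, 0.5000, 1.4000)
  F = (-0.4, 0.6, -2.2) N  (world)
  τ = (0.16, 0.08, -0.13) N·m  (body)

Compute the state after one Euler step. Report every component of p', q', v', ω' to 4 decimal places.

new position p' = (-1.1440, -2.5520, 0.2560)
v + (F/m)dt = (-1.8213, 0.6320, 0.5827)
α = I⁻¹(τ − ω×Iω) = (2.0200, 0.2578, -0.6833)
new body rate ω' = (-1.0384, 0.5206, 1.3453)
Hamilton product q⊗(0,ω) = (0.8485284, -0.8485284, -0.6363963, 1.3435033)
q' = normalize(q + ½dt·q⊗(0,ω)) = (0.7389, 0.6712, -0.0254, 0.0536)

p' = (-1.1440, -2.5520, 0.2560)
q' = (0.7389, 0.6712, -0.0254, 0.0536)
v' = (-1.8213, 0.6320, 0.5827)
ω' = (-1.0384, 0.5206, 1.3453)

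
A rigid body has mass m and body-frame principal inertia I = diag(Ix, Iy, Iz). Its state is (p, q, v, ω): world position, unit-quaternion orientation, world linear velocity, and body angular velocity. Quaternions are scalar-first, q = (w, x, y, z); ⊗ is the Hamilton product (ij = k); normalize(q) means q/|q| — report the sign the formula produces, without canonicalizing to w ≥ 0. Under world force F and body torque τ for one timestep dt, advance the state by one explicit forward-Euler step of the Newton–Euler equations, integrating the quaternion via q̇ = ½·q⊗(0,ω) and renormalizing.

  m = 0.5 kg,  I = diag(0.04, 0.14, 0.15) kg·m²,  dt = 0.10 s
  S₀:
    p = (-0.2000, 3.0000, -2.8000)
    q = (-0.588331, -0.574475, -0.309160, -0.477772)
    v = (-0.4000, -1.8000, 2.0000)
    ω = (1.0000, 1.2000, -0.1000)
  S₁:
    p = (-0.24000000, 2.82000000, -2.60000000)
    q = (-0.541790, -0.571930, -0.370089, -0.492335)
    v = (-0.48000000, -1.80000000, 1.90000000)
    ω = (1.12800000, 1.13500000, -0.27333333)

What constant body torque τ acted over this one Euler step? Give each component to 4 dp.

ω₁ − ω₀ = (0.12800000, -0.06500000, -0.17333333)
applied torque τ = (0.0500, -0.0800, -0.1400)

τ = (0.0500, -0.0800, -0.1400)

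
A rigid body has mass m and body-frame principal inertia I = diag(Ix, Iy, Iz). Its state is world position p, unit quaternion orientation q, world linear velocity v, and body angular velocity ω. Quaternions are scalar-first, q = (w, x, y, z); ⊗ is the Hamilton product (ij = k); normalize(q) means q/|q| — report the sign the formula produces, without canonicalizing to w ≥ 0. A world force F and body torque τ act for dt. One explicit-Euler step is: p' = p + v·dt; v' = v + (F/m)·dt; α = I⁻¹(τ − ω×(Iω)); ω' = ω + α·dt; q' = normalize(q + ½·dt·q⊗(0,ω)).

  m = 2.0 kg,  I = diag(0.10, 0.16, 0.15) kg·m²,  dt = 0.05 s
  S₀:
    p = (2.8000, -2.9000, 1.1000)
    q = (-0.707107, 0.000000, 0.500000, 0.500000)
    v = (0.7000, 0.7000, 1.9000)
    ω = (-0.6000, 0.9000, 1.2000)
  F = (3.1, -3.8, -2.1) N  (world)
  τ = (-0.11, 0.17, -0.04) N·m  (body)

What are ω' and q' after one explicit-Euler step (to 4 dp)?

ω×(Iω) gyroscopic = (-0.0108, 0.0360, -0.0324)
(τ − ω×Iω)/I = (-0.9920, 0.8375, -0.0507)
ω + α·dt = (-0.6496, 0.9419, 1.1975)
2q̇ = q⊗(0,ω) = (-1.0500000, 0.5742642, -0.9363963, -0.5485284)
updated quaternion q' = (-0.7328, 0.0143, 0.4762, 0.4859)

ω' = (-0.6496, 0.9419, 1.1975)
q' = (-0.7328, 0.0143, 0.4762, 0.4859)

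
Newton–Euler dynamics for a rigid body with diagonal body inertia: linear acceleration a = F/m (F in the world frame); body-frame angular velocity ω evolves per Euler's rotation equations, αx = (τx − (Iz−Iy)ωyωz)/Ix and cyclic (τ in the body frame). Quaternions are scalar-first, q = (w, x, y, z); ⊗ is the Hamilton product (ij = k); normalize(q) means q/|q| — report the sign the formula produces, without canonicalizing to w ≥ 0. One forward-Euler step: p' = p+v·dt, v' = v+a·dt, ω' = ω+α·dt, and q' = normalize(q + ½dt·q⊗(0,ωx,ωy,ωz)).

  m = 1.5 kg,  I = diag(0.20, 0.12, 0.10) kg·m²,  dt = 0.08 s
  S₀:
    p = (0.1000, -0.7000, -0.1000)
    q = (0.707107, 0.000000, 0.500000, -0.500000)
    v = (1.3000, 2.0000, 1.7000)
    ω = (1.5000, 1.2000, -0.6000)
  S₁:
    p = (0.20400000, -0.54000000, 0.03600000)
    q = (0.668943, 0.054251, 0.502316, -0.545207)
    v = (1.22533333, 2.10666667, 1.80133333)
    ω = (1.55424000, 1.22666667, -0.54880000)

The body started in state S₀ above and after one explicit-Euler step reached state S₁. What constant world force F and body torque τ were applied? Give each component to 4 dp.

F = (-1.4000, 2.0000, 1.9000)
τ = (0.1500, -0.0500, -0.0800)

rate change Δω = (0.05424000, 0.02666667, 0.05120000)
precession coupling = (0.0144, -0.0900, -0.1440)
applied torque τ = (0.1500, -0.0500, -0.0800)
v₁ − v₀ = (-0.07466667, 0.10666667, 0.10133333)
m·(v₁−v₀)/dt = (-1.4000, 2.0000, 1.9000)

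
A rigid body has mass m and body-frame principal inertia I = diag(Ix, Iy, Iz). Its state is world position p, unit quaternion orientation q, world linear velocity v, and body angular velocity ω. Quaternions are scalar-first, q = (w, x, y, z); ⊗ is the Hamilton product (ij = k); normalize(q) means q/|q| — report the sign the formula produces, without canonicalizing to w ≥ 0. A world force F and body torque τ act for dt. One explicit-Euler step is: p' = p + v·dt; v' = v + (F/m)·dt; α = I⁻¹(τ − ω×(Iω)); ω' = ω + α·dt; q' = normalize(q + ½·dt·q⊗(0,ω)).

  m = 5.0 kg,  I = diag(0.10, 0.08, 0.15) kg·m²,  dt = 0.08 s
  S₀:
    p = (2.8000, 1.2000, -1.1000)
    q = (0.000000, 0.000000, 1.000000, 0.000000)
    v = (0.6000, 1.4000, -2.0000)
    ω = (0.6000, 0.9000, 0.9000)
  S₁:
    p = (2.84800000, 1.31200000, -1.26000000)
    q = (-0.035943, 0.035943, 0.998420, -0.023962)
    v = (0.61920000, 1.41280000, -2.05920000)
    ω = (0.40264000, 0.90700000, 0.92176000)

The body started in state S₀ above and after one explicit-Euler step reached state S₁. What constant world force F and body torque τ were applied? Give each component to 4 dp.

ω₁ − ω₀ = (-0.19736000, 0.00700000, 0.02176000)
gyro term ω₀×Iω₀ = (0.0567, -0.0270, -0.0108)
I·α + gyro = (-0.1900, -0.0200, 0.0300)
v₁ − v₀ = (0.01920000, 0.01280000, -0.05920000)
m·(v₁−v₀)/dt = (1.2000, 0.8000, -3.7000)

F = (1.2000, 0.8000, -3.7000)
τ = (-0.1900, -0.0200, 0.0300)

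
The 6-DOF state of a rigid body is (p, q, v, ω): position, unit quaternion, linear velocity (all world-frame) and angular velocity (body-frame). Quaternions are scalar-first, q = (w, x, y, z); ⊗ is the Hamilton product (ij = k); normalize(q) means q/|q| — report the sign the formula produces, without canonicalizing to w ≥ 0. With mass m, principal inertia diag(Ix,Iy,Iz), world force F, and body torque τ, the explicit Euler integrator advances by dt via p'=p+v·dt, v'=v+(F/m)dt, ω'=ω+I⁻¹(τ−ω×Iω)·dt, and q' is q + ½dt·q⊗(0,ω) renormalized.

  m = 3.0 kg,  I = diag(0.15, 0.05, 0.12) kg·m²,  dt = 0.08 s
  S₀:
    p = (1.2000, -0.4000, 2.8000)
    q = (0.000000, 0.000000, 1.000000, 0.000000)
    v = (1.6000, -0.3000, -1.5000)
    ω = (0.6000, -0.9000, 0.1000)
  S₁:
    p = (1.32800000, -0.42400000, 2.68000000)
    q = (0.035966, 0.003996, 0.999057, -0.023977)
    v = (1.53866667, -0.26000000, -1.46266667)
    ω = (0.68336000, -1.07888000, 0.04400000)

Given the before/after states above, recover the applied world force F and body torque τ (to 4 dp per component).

ω₁ − ω₀ = (0.08336000, -0.17888000, -0.05600000)
gyro term ω₀×Iω₀ = (-0.0063, 0.0018, 0.0540)
τ = I·(Δω/dt) + ω₀×(Iω₀) = (0.1500, -0.1100, -0.0300)
v₁ − v₀ = (-0.06133333, 0.04000000, 0.03733333)
applied force F = (-2.3000, 1.5000, 1.4000)

F = (-2.3000, 1.5000, 1.4000)
τ = (0.1500, -0.1100, -0.0300)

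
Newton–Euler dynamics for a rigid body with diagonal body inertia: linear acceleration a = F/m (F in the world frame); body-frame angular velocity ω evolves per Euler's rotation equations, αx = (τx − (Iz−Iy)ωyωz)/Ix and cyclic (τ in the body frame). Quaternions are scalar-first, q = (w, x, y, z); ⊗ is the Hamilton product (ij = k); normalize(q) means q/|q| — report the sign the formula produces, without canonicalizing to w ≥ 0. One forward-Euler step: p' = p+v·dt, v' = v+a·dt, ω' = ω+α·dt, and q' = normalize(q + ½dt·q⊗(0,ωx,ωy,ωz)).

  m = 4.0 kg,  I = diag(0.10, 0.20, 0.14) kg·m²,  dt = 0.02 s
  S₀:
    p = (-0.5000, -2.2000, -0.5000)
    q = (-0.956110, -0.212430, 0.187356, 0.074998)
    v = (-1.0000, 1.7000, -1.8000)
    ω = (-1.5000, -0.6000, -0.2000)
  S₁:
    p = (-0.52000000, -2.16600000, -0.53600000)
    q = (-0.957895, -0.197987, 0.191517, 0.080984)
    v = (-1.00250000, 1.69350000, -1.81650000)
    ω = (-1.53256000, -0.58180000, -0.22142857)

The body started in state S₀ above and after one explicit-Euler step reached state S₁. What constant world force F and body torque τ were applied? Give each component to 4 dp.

Δv = v₁−v₀ = (-0.00250000, -0.00650000, -0.01650000)
F = m·Δv/dt = (-0.5000, -1.3000, -3.3000)
Δω = ω₁−ω₀ = (-0.03256000, 0.01820000, -0.02142857)
ω₀×(Iω₀) = (-0.0072, -0.0120, 0.0900)
I·α + gyro = (-0.1700, 0.1700, -0.0600)

F = (-0.5000, -1.3000, -3.3000)
τ = (-0.1700, 0.1700, -0.0600)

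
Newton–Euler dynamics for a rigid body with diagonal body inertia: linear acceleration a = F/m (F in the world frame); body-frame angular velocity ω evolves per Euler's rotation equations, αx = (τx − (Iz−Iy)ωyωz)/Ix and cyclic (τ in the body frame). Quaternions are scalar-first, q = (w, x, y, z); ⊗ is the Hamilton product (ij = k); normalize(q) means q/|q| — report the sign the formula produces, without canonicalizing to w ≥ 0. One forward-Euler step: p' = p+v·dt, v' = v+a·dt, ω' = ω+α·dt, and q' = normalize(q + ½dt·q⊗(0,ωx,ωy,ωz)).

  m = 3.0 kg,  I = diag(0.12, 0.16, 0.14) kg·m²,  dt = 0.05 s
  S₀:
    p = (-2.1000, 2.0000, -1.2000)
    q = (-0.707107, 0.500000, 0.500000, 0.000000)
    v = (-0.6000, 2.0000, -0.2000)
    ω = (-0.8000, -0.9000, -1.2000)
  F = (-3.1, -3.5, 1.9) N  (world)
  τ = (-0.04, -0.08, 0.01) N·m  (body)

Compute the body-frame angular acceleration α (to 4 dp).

α = (-0.1533, -0.3800, -0.1343)

ω×(Iω) gyroscopic = (-0.0216, -0.0192, 0.0288)
angular accel α = (-0.1533, -0.3800, -0.1343)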